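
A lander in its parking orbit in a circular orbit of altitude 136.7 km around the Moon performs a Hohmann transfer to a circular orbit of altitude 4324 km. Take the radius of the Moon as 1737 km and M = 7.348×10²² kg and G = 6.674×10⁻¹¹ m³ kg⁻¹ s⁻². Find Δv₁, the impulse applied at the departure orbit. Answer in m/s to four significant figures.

Δv ≈ 381.8 m/s

μ = GM = 6.674×10⁻¹¹ × 7.348×10²² = 4.904×10¹² m³/s².
r₁ = 1737 + 136.7 = 1873.7 km = 1.8737×10⁶ m.
r₂ = 1737 + 4324 = 6061.0 km = 6.0610×10⁶ m.
Transfer ellipse a_t = (r₁ + r₂)/2 = 3.967×10⁶ m.
At r₁: circular v_c1 = √(μ/r₁) = 1618 m/s; transfer-perilune v_p = √[μ(2/r₁ − 1/a_t)] = 2000 m/s.
Δv₁ = v_p − v_c1 = 381.8 m/s.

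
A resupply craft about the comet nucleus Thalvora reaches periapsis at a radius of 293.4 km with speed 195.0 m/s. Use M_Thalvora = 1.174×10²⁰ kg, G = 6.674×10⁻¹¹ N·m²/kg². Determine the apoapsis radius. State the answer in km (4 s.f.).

μ = GM = 6.674×10⁻¹¹ × 1.174×10²⁰ = 7.835×10⁹ m³/s².
r_p = 2.934×10⁵ m.
Specific energy ε = v²/2 − μ/r = -7.693×10³ J/kg, so a = −μ/(2ε) = 5.093×10⁵ m.
The apsides satisfy r_p + r_a = 2a, so the apoapsis radius is 2a − r_p = 7.251×10⁵ m = 725.15 km.

apoapsis radius ≈ 725.1 km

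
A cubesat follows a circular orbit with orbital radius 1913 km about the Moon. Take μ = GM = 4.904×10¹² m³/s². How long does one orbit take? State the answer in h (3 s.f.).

T ≈ 2.09 h

r = 1913 km = 1.913×10⁶ m.
Kepler's third law: T = 2π√(r³/μ) = 2π√((1.913×10⁶)³ / 4.904×10¹²).
r³/μ = 1.428×10⁶ s², so T = 2π × 1.195×10³ = 7.507×10³ s.
Converting: 7.507×10³ s ÷ 3600 = 2.085 h.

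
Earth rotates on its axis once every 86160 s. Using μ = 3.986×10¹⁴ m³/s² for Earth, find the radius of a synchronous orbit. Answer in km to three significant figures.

A synchronous orbit has period T, so by Kepler's third law a = (μT²/4π²)^(1/3).
μT²/4π² = 3.986×10¹⁴ × (8.616×10⁴)² / 39.48 = 7.495×10²² m³.
a = 4.216×10⁷ m = 42163 km.

r_sync ≈ 42200 km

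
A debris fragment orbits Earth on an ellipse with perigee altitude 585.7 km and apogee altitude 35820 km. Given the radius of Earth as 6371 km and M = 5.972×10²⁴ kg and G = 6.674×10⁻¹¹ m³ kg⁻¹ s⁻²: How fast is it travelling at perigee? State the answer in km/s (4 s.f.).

μ = GM = 6.674×10⁻¹¹ × 5.972×10²⁴ = 3.986×10¹⁴ m³/s².
r_p = 6371 + 585.7 = 6956.7 km = 6.9567×10⁶ m.
r_a = 6371 + 35820 = 42191 km = 4.2191×10⁷ m.
Semi-major axis a = (r_p + r_a)/2 = 24574 km = 2.457×10⁷ m.
Vis-viva: v² = μ(2/r − 1/a) = 3.986×10¹⁴ × (2.875×10⁻⁷ − 4.069×10⁻⁸) = 9.837×10⁷ m²/s².
v = 9918 m/s = 9.918 km/s.

v ≈ 9.918 km/s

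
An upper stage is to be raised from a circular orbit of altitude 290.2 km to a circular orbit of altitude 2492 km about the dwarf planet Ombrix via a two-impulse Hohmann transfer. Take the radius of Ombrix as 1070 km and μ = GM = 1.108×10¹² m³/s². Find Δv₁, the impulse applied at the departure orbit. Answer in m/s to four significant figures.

Δv ≈ 183.3 m/s

r₁ = 1070 + 290.2 = 1360.2 km = 1.3602×10⁶ m.
r₂ = 1070 + 2492 = 3562.0 km = 3.5620×10⁶ m.
Transfer ellipse a_t = (r₁ + r₂)/2 = 2.461×10⁶ m.
At r₁: circular v_c1 = √(μ/r₁) = 902.5 m/s; transfer-periapsis v_p = √[μ(2/r₁ − 1/a_t)] = 1086 m/s.
Δv₁ = v_p − v_c1 = 183.3 m/s.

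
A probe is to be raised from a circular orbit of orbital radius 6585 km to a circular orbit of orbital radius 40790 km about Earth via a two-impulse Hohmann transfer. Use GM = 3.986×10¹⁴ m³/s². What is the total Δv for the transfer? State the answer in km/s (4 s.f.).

r₁ = 6585 km = 6.585×10⁶ m.
r₂ = 40790 km = 4.079×10⁷ m.
Transfer ellipse a_t = (r₁ + r₂)/2 = 2.369×10⁷ m.
At r₁: circular v_c1 = √(μ/r₁) = 7780 m/s; transfer-perigee v_p = √[μ(2/r₁ − 1/a_t)] = 10210 m/s.
Δv₁ = v_p − v_c1 = 2429 m/s.
At r₂: circular v_c2 = √(μ/r₂) = 3126 m/s; transfer-apogee v_a = √[μ(2/r₂ − 1/a_t)] = 1648 m/s.
Δv₂ = v_c2 − v_a = 1478 m/s.
Total Δv = Δv₁ + Δv₂ = 3907 m/s = 3.907 km/s.

Δv_total ≈ 3.907 km/s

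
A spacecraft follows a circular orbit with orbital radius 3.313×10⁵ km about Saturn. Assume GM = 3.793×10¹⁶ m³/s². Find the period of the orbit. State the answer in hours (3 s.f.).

r = 3.313×10⁵ km = 3.313×10⁸ m.
Kepler's third law: T = 2π√(r³/μ) = 2π√((3.313×10⁸)³ / 3.793×10¹⁶).
r³/μ = 9.587×10⁸ s², so T = 2π × 3.096×10⁴ = 1.945×10⁵ s.
Converting: 1.945×10⁵ s ÷ 3600 = 54.04 hours.

T ≈ 54.0 hours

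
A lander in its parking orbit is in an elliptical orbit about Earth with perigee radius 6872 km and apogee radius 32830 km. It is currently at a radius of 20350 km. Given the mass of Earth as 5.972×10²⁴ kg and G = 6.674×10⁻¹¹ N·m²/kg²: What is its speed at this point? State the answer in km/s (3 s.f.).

v ≈ 4.37 km/s

μ = GM = 6.674×10⁻¹¹ × 5.972×10²⁴ = 3.986×10¹⁴ m³/s².
Semi-major axis a = (r_p + r_a)/2 = 19851 km = 1.985×10⁷ m.
Vis-viva: v² = μ(2/r − 1/a) = 3.986×10¹⁴ × (9.828×10⁻⁸ − 5.038×10⁻⁸) = 1.909×10⁷ m²/s².
v = 4370 m/s = 4.370 km/s.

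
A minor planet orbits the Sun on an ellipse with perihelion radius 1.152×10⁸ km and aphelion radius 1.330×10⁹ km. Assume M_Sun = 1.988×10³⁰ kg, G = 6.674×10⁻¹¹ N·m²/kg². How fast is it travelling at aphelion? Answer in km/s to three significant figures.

μ = GM = 6.674×10⁻¹¹ × 1.988×10³⁰ = 1.327×10²⁰ m³/s².
Semi-major axis a = (r_p + r_a)/2 = 7.2260×10⁸ km = 7.226×10¹¹ m.
Vis-viva: v² = μ(2/r − 1/a) = 1.327×10²⁰ × (1.504×10⁻¹² − 1.384×10⁻¹²) = 1.590×10⁷ m²/s².
v = 3988 m/s = 3.988 km/s.

v ≈ 3.99 km/s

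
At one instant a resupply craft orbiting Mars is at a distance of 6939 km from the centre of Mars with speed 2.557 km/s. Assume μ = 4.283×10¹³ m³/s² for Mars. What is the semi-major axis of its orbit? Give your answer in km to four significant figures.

a ≈ 7376 km

r = 6.939×10⁶ m.
Specific orbital energy ε = v²/2 − μ/r = (2557)²/2 − 4.283×10¹³/6.939×10⁶ = -2.903×10⁶ J/kg.
Since ε = −μ/(2a), a = −μ/(2ε) = 7.376×10⁶ m = 7376.3 km.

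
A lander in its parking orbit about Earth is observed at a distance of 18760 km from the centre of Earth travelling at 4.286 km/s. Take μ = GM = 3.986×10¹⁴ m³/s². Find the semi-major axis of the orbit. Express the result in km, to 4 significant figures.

r = 1.876×10⁷ m.
Specific orbital energy ε = v²/2 − μ/r = (4286)²/2 − 3.986×10¹⁴/1.876×10⁷ = -1.206×10⁷ J/kg.
Since ε = −μ/(2a), a = −μ/(2ε) = 1.652×10⁷ m = 16522 km.

a ≈ 16520 km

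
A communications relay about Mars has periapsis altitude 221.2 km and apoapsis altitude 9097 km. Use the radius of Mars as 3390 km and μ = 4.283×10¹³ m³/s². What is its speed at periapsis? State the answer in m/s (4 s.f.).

r_p = 3390 + 221.2 = 3611.2 km = 3.6112×10⁶ m.
r_a = 3390 + 9097 = 12487 km = 1.2487×10⁷ m.
Semi-major axis a = (r_p + r_a)/2 = 8049.1 km = 8.049×10⁶ m.
Vis-viva: v² = μ(2/r − 1/a) = 4.283×10¹³ × (5.538×10⁻⁷ − 1.242×10⁻⁷) = 1.840×10⁷ m²/s².
v = 4289 m/s.

v ≈ 4289 m/s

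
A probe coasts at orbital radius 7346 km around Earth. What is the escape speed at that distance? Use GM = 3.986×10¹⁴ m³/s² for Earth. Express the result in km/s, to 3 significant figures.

r = 7346 km = 7.346×10⁶ m.
Escape speed v_esc = √(2μ/r) = √(2 × 3.986×10¹⁴ / 7.346×10⁶) = √(1.085×10⁸) = 10420 m/s.
= 10.42 km/s.

v_esc ≈ 10.4 km/s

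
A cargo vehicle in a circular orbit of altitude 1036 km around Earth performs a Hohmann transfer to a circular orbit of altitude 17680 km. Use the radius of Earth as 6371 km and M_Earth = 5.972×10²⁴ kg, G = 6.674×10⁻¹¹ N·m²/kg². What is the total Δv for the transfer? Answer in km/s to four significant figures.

Δv_total ≈ 3.013 km/s

μ = GM = 6.674×10⁻¹¹ × 5.972×10²⁴ = 3.986×10¹⁴ m³/s².
r₁ = 6371 + 1036 = 7407.0 km = 7.4070×10⁶ m.
r₂ = 6371 + 17680 = 24051 km = 2.4051×10⁷ m.
Transfer ellipse a_t = (r₁ + r₂)/2 = 1.573×10⁷ m.
At r₁: circular v_c1 = √(μ/r₁) = 7336 m/s; transfer-perigee v_p = √[μ(2/r₁ − 1/a_t)] = 9071 m/s.
Δv₁ = v_p − v_c1 = 1735 m/s.
At r₂: circular v_c2 = √(μ/r₂) = 4071 m/s; transfer-apogee v_a = √[μ(2/r₂ − 1/a_t)] = 2794 m/s.
Δv₂ = v_c2 − v_a = 1277 m/s.
Total Δv = Δv₁ + Δv₂ = 3013 m/s = 3.013 km/s.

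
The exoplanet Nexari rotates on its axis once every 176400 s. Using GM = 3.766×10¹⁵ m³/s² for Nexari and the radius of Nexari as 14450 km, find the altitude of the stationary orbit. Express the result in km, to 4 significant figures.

A synchronous orbit has period T, so by Kepler's third law a = (μT²/4π²)^(1/3).
μT²/4π² = 3.766×10¹⁵ × (1.764×10⁵)² / 39.48 = 2.968×10²⁴ m³.
a = 1.437×10⁸ m = 1.4372×10⁵ km.
Altitude h = a − R = 1.4372×10⁵ − 14450 = 1.2927×10⁵ km.

h_sync ≈ 1.293×10⁵ km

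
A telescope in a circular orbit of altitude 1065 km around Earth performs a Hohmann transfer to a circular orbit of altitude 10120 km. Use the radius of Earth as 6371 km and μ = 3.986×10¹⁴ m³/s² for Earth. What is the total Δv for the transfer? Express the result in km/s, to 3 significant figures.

r₁ = 6371 + 1065 = 7436.0 km = 7.4360×10⁶ m.
r₂ = 6371 + 10120 = 16491 km = 1.6491×10⁷ m.
Transfer ellipse a_t = (r₁ + r₂)/2 = 1.196×10⁷ m.
At r₁: circular v_c1 = √(μ/r₁) = 7321 m/s; transfer-perigee v_p = √[μ(2/r₁ − 1/a_t)] = 8596 m/s.
Δv₁ = v_p − v_c1 = 1274 m/s.
At r₂: circular v_c2 = √(μ/r₂) = 4916 m/s; transfer-apogee v_a = √[μ(2/r₂ − 1/a_t)] = 3876 m/s.
Δv₂ = v_c2 − v_a = 1040 m/s.
Total Δv = Δv₁ + Δv₂ = 2315 m/s = 2.315 km/s.

Δv_total ≈ 2.31 km/s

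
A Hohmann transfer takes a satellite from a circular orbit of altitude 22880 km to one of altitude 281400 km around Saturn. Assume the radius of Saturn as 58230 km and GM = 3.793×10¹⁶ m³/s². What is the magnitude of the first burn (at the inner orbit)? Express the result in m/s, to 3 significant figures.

Δv ≈ 5850 m/s

r₁ = 58230 + 22880 = 81110 km = 8.1110×10⁷ m.
r₂ = 58230 + 281400 = 339630 km = 3.3963×10⁸ m.
Transfer ellipse a_t = (r₁ + r₂)/2 = 2.104×10⁸ m.
At r₁: circular v_c1 = √(μ/r₁) = 21620 m/s; transfer-perikrone v_p = √[μ(2/r₁ − 1/a_t)] = 27480 m/s.
Δv₁ = v_p − v_c1 = 5852 m/s.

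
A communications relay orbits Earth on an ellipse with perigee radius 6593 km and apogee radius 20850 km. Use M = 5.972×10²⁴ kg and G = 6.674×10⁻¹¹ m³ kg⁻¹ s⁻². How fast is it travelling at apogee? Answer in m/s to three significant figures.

v ≈ 3030 m/s

μ = GM = 6.674×10⁻¹¹ × 5.972×10²⁴ = 3.986×10¹⁴ m³/s².
Semi-major axis a = (r_p + r_a)/2 = 13722 km = 1.372×10⁷ m.
Vis-viva: v² = μ(2/r − 1/a) = 3.986×10¹⁴ × (9.592×10⁻⁸ − 7.288×10⁻⁸) = 9.185×10⁶ m²/s².
v = 3031 m/s.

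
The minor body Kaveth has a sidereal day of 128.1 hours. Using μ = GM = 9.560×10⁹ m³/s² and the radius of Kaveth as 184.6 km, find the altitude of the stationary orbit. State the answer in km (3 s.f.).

h_sync ≈ 3540 km

T = 128.1 hours = 4.612×10⁵ s.
A synchronous orbit has period T, so by Kepler's third law a = (μT²/4π²)^(1/3).
μT²/4π² = 9.560×10⁹ × (4.612×10⁵)² / 39.48 = 5.150×10¹⁹ m³.
a = 3.720×10⁶ m = 3720.5 km.
Altitude h = a − R = 3720.5 − 184.6 = 3535.9 km.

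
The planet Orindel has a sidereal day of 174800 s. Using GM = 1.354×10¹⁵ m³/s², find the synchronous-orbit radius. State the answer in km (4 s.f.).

A synchronous orbit has period T, so by Kepler's third law a = (μT²/4π²)^(1/3).
μT²/4π² = 1.354×10¹⁵ × (1.748×10⁵)² / 39.48 = 1.048×10²⁴ m³.
a = 1.016×10⁸ m = 1.0157×10⁵ km.

r_sync ≈ 1.016×10⁵ km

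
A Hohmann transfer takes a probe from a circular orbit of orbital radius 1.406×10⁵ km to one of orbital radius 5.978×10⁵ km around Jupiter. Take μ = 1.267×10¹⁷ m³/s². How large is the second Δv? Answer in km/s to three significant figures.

r₁ = 1.406×10⁵ km = 1.406×10⁸ m.
r₂ = 5.978×10⁵ km = 5.978×10⁸ m.
Transfer ellipse a_t = (r₁ + r₂)/2 = 3.692×10⁸ m.
At r₁: circular v_c1 = √(μ/r₁) = 30020 m/s; transfer-perijove v_p = √[μ(2/r₁ − 1/a_t)] = 38200 m/s.
At r₂: circular v_c2 = √(μ/r₂) = 14560 m/s; transfer-apojove v_a = √[μ(2/r₂ − 1/a_t)] = 8984 m/s.
Δv₂ = v_c2 − v_a = 5574 m/s.
= 5.574 km/s.

Δv ≈ 5.57 km/s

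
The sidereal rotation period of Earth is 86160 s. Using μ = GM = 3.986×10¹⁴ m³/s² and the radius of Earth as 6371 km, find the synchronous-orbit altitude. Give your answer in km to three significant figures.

A synchronous orbit has period T, so by Kepler's third law a = (μT²/4π²)^(1/3).
μT²/4π² = 3.986×10¹⁴ × (8.616×10⁴)² / 39.48 = 7.495×10²² m³.
a = 4.216×10⁷ m = 42163 km.
Altitude h = a − R = 42163 − 6371 = 35792 km.

h_sync ≈ 35800 km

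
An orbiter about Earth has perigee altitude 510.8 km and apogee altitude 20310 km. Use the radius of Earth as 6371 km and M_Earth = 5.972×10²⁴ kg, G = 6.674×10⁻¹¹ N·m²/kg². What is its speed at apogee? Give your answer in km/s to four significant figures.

v ≈ 2.475 km/s

μ = GM = 6.674×10⁻¹¹ × 5.972×10²⁴ = 3.986×10¹⁴ m³/s².
r_p = 6371 + 510.8 = 6881.8 km = 6.8818×10⁶ m.
r_a = 6371 + 20310 = 26681 km = 2.6681×10⁷ m.
Semi-major axis a = (r_p + r_a)/2 = 16781 km = 1.678×10⁷ m.
Vis-viva: v² = μ(2/r − 1/a) = 3.986×10¹⁴ × (7.496×10⁻⁸ − 5.959×10⁻⁸) = 6.126×10⁶ m²/s².
v = 2475 m/s = 2.475 km/s.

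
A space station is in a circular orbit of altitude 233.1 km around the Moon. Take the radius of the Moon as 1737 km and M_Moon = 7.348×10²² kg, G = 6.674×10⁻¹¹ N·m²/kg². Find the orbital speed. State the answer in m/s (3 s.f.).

μ = GM = 6.674×10⁻¹¹ × 7.348×10²² = 4.904×10¹² m³/s².
r = 1737 + 233.1 = 1970.1 km = 1.9701×10⁶ m.
For a circular orbit v = √(μ/r) = √(4.904×10¹² / 1.970×10⁶) = √(2.489×10⁶) = 1578 m/s.

v ≈ 1580 m/s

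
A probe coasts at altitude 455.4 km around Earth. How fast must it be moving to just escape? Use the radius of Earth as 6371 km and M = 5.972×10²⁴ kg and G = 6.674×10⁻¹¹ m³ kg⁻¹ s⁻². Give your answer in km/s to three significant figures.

μ = GM = 6.674×10⁻¹¹ × 5.972×10²⁴ = 3.986×10¹⁴ m³/s².
r = 6371 + 455.4 = 6826.4 km = 6.8264×10⁶ m.
Escape speed v_esc = √(2μ/r) = √(2 × 3.986×10¹⁴ / 6.826×10⁶) = √(1.168×10⁸) = 10810 m/s.
= 10.81 km/s.

v_esc ≈ 10.8 km/s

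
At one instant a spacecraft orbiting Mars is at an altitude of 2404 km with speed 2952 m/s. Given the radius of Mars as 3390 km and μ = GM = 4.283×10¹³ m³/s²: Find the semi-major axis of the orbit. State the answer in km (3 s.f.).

a ≈ 7060 km

r = 3390 + 2404 = 5794.0 km = 5.794×10⁶ m.
Vis-viva rearranged: 1/a = 2/r − v²/μ = 3.452×10⁻⁷ − 2.035×10⁻⁷ = 1.417×10⁻⁷ m⁻¹.
a = 7.056×10⁶ m = 7056.1 km.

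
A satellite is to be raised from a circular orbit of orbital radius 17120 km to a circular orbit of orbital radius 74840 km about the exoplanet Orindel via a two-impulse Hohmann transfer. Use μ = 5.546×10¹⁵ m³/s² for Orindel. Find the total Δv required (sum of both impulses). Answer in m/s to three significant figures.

Δv_total ≈ 8320 m/s

r₁ = 17120 km = 1.712×10⁷ m.
r₂ = 74840 km = 7.484×10⁷ m.
Transfer ellipse a_t = (r₁ + r₂)/2 = 4.598×10⁷ m.
At r₁: circular v_c1 = √(μ/r₁) = 18000 m/s; transfer-periapsis v_p = √[μ(2/r₁ − 1/a_t)] = 22960 m/s.
Δv₁ = v_p − v_c1 = 4964 m/s.
At r₂: circular v_c2 = √(μ/r₂) = 8608 m/s; transfer-apoapsis v_a = √[μ(2/r₂ − 1/a_t)] = 5253 m/s.
Δv₂ = v_c2 − v_a = 3356 m/s.
Total Δv = Δv₁ + Δv₂ = 8320 m/s.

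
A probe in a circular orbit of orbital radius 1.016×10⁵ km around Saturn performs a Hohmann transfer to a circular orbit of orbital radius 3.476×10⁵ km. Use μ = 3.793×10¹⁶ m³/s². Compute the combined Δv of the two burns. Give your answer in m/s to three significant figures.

Δv_total ≈ 8140 m/s

r₁ = 1.016×10⁵ km = 1.016×10⁸ m.
r₂ = 3.476×10⁵ km = 3.476×10⁸ m.
Transfer ellipse a_t = (r₁ + r₂)/2 = 2.246×10⁸ m.
At r₁: circular v_c1 = √(μ/r₁) = 19320 m/s; transfer-perikrone v_p = √[μ(2/r₁ − 1/a_t)] = 24040 m/s.
Δv₁ = v_p − v_c1 = 4715 m/s.
At r₂: circular v_c2 = √(μ/r₂) = 10450 m/s; transfer-apokrone v_a = √[μ(2/r₂ − 1/a_t)] = 7026 m/s.
Δv₂ = v_c2 − v_a = 3420 m/s.
Total Δv = Δv₁ + Δv₂ = 8136 m/s.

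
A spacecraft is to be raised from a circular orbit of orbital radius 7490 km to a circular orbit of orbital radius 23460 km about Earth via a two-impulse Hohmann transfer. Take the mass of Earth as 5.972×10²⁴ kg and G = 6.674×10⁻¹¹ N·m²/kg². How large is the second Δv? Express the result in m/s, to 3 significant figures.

μ = GM = 6.674×10⁻¹¹ × 5.972×10²⁴ = 3.986×10¹⁴ m³/s².
r₁ = 7490 km = 7.490×10⁶ m.
r₂ = 23460 km = 2.346×10⁷ m.
Transfer ellipse a_t = (r₁ + r₂)/2 = 1.548×10⁷ m.
At r₁: circular v_c1 = √(μ/r₁) = 7295 m/s; transfer-perigee v_p = √[μ(2/r₁ − 1/a_t)] = 8982 m/s.
At r₂: circular v_c2 = √(μ/r₂) = 4122 m/s; transfer-apogee v_a = √[μ(2/r₂ − 1/a_t)] = 2868 m/s.
Δv₂ = v_c2 − v_a = 1254 m/s.

Δv ≈ 1250 m/s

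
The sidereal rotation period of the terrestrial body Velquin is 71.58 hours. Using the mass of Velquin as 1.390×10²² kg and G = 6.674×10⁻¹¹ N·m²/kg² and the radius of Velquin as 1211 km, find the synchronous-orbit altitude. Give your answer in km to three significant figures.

h_sync ≈ 10400 km

μ = GM = 6.674×10⁻¹¹ × 1.390×10²² = 9.277×10¹¹ m³/s².
T = 71.58 hours = 2.577×10⁵ s.
A synchronous orbit has period T, so by Kepler's third law a = (μT²/4π²)^(1/3).
μT²/4π² = 9.277×10¹¹ × (2.577×10⁵)² / 39.48 = 1.560×10²¹ m³.
a = 1.160×10⁷ m = 11599 km.
Altitude h = a − R = 11599 − 1211 = 10388 km.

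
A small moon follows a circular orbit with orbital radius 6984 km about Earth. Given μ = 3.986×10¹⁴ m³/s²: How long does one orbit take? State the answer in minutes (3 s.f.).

r = 6984 km = 6.984×10⁶ m.
Kepler's third law: T = 2π√(r³/μ) = 2π√((6.984×10⁶)³ / 3.986×10¹⁴).
r³/μ = 8.546×10⁵ s², so T = 2π × 9.245×10² = 5.809×10³ s.
Converting: 5.809×10³ s ÷ 60.00 = 96.81 minutes.

T ≈ 96.8 minutes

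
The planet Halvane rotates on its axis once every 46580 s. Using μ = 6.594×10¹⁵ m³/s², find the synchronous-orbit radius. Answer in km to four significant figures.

A synchronous orbit has period T, so by Kepler's third law a = (μT²/4π²)^(1/3).
μT²/4π² = 6.594×10¹⁵ × (4.658×10⁴)² / 39.48 = 3.624×10²³ m³.
a = 7.130×10⁷ m = 71296 km.

r_sync ≈ 71300 km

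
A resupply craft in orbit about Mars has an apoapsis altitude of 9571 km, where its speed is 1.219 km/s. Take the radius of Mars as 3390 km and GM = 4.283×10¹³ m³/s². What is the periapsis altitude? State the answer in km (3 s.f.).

periapsis altitude ≈ 369 km

r_a = 3390 + 9571 = 12961 km = 1.296×10⁷ m.
Specific energy ε = v²/2 − μ/r = -2.562×10⁶ J/kg, so a = −μ/(2ε) = 8.360×10⁶ m.
The apsides satisfy r_p + r_a = 2a, so the periapsis radius is 2a − r_a = 3.759×10⁶ m = 3759.4 km.
Periapsis altitude = 3759.4 − 3390 = 369.36 km.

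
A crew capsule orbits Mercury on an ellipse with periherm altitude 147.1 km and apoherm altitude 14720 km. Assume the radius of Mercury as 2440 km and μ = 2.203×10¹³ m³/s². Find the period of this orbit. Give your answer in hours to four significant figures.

r_p = 2440 + 147.1 = 2587.1 km = 2.5871×10⁶ m.
r_a = 2440 + 14720 = 17160 km = 1.7160×10⁷ m.
Semi-major axis a = (r_p + r_a)/2 = (2587.1 + 17160)/2 = 9873.5 km = 9.874×10⁶ m.
By Kepler's third law T = 2π√(a³/μ) = 2π × 6.610×10³ = 4.153×10⁴ s.
= 11.54 hours.

T ≈ 11.54 hours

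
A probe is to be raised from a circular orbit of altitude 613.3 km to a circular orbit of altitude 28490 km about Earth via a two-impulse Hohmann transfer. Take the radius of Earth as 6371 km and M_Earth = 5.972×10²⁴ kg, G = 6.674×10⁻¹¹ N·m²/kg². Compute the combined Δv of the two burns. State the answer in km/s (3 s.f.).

Δv_total ≈ 3.62 km/s

μ = GM = 6.674×10⁻¹¹ × 5.972×10²⁴ = 3.986×10¹⁴ m³/s².
r₁ = 6371 + 613.3 = 6984.3 km = 6.9843×10⁶ m.
r₂ = 6371 + 28490 = 34861 km = 3.4861×10⁷ m.
Transfer ellipse a_t = (r₁ + r₂)/2 = 2.092×10⁷ m.
At r₁: circular v_c1 = √(μ/r₁) = 7554 m/s; transfer-perigee v_p = √[μ(2/r₁ − 1/a_t)] = 9751 m/s.
Δv₁ = v_p − v_c1 = 2197 m/s.
At r₂: circular v_c2 = √(μ/r₂) = 3381 m/s; transfer-apogee v_a = √[μ(2/r₂ − 1/a_t)] = 1954 m/s.
Δv₂ = v_c2 − v_a = 1428 m/s.
Total Δv = Δv₁ + Δv₂ = 3625 m/s = 3.625 km/s.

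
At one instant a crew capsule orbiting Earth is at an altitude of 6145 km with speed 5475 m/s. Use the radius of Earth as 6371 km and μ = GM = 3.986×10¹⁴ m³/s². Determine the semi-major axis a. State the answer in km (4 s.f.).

r = 6371 + 6145 = 12516 km = 1.252×10⁷ m.
Specific orbital energy ε = v²/2 − μ/r = (5475)²/2 − 3.986×10¹⁴/1.252×10⁷ = -1.686×10⁷ J/kg.
Since ε = −μ/(2a), a = −μ/(2ε) = 1.182×10⁷ m = 11821 km.

a ≈ 11820 km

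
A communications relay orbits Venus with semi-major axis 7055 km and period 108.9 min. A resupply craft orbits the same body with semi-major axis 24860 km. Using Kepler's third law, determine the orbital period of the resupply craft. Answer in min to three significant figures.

T₂ ≈ 720 min

Kepler's third law: T² ∝ a³, so T₂ = T₁ (a₂/a₁)^(3/2).
a₂/a₁ = 3.524, (a₂/a₁)^(3/2) = 6.615.
T₂ = 108.9 × 6.615 = 720.3 min.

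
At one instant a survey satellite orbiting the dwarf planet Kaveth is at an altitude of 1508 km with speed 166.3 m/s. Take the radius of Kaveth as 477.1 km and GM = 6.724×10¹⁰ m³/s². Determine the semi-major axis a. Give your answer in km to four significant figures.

r = 477.1 + 1508 = 1985.1 km = 1.985×10⁶ m.
Specific orbital energy ε = v²/2 − μ/r = (166.3)²/2 − 6.724×10¹⁰/1.985×10⁶ = -2.004×10⁴ J/kg.
Since ε = −μ/(2a), a = −μ/(2ε) = 1.677×10⁶ m = 1677.3 km.

a ≈ 1677 km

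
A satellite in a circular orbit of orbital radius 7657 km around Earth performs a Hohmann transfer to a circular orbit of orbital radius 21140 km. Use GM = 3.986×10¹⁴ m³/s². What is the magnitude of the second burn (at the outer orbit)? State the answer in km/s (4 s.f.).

r₁ = 7657 km = 7.657×10⁶ m.
r₂ = 21140 km = 2.114×10⁷ m.
Transfer ellipse a_t = (r₁ + r₂)/2 = 1.440×10⁷ m.
At r₁: circular v_c1 = √(μ/r₁) = 7215 m/s; transfer-perigee v_p = √[μ(2/r₁ − 1/a_t)] = 8742 m/s.
At r₂: circular v_c2 = √(μ/r₂) = 4342 m/s; transfer-apogee v_a = √[μ(2/r₂ − 1/a_t)] = 3167 m/s.
Δv₂ = v_c2 − v_a = 1176 m/s.
= 1.176 km/s.

Δv ≈ 1.176 km/s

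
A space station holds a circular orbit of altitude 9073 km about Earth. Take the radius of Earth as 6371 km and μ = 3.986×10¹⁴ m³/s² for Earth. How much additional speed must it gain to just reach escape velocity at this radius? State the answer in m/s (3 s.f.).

r = 6371 + 9073 = 15444 km = 1.5444×10⁷ m.
Circular speed v_c = √(μ/r) = 5080 m/s.
Escape speed v_esc = √(2μ/r) = √2 × v_c = 7185 m/s.
Δv = v_esc − v_c = 2104 m/s.

Δv ≈ 2100 m/s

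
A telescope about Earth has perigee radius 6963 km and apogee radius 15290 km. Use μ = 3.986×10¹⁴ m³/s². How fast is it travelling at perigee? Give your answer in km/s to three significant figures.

Semi-major axis a = (r_p + r_a)/2 = 11126 km = 1.113×10⁷ m.
Vis-viva: v² = μ(2/r − 1/a) = 3.986×10¹⁴ × (2.872×10⁻⁷ − 8.988×10⁻⁸) = 7.867×10⁷ m²/s².
v = 8869 m/s = 8.869 km/s.

v ≈ 8.87 km/s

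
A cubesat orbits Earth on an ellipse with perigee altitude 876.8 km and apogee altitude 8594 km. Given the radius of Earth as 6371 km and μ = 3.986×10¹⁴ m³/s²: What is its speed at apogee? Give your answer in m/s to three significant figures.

r_p = 6371 + 876.8 = 7247.8 km = 7.2478×10⁶ m.
r_a = 6371 + 8594 = 14965 km = 1.4965×10⁷ m.
Semi-major axis a = (r_p + r_a)/2 = 11106 km = 1.111×10⁷ m.
Vis-viva: v² = μ(2/r − 1/a) = 3.986×10¹⁴ × (1.336×10⁻⁷ − 9.004×10⁻⁸) = 1.738×10⁷ m²/s².
v = 4169 m/s.

v ≈ 4170 m/s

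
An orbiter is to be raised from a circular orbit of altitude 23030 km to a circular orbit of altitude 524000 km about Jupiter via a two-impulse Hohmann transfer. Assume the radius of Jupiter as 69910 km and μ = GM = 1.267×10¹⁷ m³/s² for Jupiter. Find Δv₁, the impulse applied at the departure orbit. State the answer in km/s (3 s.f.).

Δv ≈ 11.6 km/s

r₁ = 69910 + 23030 = 92940 km = 9.2940×10⁷ m.
r₂ = 69910 + 524000 = 593910 km = 5.9391×10⁸ m.
Transfer ellipse a_t = (r₁ + r₂)/2 = 3.434×10⁸ m.
At r₁: circular v_c1 = √(μ/r₁) = 36920 m/s; transfer-perijove v_p = √[μ(2/r₁ − 1/a_t)] = 48550 m/s.
Δv₁ = v_p − v_c1 = 11630 m/s.
= 11.63 km/s.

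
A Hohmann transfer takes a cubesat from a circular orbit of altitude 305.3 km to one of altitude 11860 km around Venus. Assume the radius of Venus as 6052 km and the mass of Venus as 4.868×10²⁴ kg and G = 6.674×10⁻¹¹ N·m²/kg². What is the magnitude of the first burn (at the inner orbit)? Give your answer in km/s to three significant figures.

μ = GM = 6.674×10⁻¹¹ × 4.868×10²⁴ = 3.249×10¹⁴ m³/s².
r₁ = 6052 + 305.3 = 6357.3 km = 6.3573×10⁶ m.
r₂ = 6052 + 11860 = 17912 km = 1.7912×10⁷ m.
Transfer ellipse a_t = (r₁ + r₂)/2 = 1.213×10⁷ m.
At r₁: circular v_c1 = √(μ/r₁) = 7149 m/s; transfer-periapsis v_p = √[μ(2/r₁ − 1/a_t)] = 8685 m/s.
Δv₁ = v_p − v_c1 = 1537 m/s.
= 1.537 km/s.

Δv ≈ 1.54 km/s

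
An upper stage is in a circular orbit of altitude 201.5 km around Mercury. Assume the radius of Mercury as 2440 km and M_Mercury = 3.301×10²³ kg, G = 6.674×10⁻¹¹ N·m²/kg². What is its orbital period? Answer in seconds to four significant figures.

T ≈ 5747 seconds

μ = GM = 6.674×10⁻¹¹ × 3.301×10²³ = 2.203×10¹³ m³/s².
r = 2440 + 201.5 = 2641.5 km = 2.6415×10⁶ m.
Kepler's third law: T = 2π√(r³/μ) = 2π√((2.642×10⁶)³ / 2.203×10¹³).
r³/μ = 8.366×10⁵ s², so T = 2π × 9.147×10² = 5.747×10³ s.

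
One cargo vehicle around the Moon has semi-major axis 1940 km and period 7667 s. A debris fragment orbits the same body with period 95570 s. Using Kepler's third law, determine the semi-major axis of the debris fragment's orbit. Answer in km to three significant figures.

a₂ ≈ 10400 km

Kepler's third law: a³ ∝ T², so a₂ = a₁ (T₂/T₁)^(2/3).
T₂/T₁ = 12.47, (T₂/T₁)^(2/3) = 5.376.
a₂ = 1940 × 5.376 = 10430 km.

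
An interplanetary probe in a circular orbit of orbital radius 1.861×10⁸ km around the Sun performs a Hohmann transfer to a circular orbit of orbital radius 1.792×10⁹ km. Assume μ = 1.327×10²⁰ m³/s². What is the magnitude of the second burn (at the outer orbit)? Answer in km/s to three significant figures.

r₁ = 1.861×10⁸ km = 1.861×10¹¹ m.
r₂ = 1.792×10⁹ km = 1.792×10¹² m.
Transfer ellipse a_t = (r₁ + r₂)/2 = 9.890×10¹¹ m.
At r₁: circular v_c1 = √(μ/r₁) = 26700 m/s; transfer-perihelion v_p = √[μ(2/r₁ − 1/a_t)] = 35940 m/s.
At r₂: circular v_c2 = √(μ/r₂) = 8605 m/s; transfer-aphelion v_a = √[μ(2/r₂ − 1/a_t)] = 3733 m/s.
Δv₂ = v_c2 − v_a = 4873 m/s.
= 4.873 km/s.

Δv ≈ 4.87 km/s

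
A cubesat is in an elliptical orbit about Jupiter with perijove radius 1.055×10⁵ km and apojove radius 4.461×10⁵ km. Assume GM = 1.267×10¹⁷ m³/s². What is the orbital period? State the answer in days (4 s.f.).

Semi-major axis a = (r_p + r_a)/2 = (1.0550×10⁵ + 4.4610×10⁵)/2 = 2.7580×10⁵ km = 2.758×10⁸ m.
By Kepler's third law T = 2π√(a³/μ) = 2π × 1.287×10⁴ = 8.085×10⁴ s.
= 0.9358 days.

T ≈ 0.9358 days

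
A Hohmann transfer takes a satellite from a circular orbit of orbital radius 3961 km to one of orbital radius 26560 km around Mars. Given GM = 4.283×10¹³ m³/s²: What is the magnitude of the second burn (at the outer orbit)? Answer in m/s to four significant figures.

Δv ≈ 622.9 m/s

r₁ = 3961 km = 3.961×10⁶ m.
r₂ = 26560 km = 2.656×10⁷ m.
Transfer ellipse a_t = (r₁ + r₂)/2 = 1.526×10⁷ m.
At r₁: circular v_c1 = √(μ/r₁) = 3288 m/s; transfer-periapsis v_p = √[μ(2/r₁ − 1/a_t)] = 4338 m/s.
At r₂: circular v_c2 = √(μ/r₂) = 1270 m/s; transfer-apoapsis v_a = √[μ(2/r₂ − 1/a_t)] = 647.0 m/s.
Δv₂ = v_c2 − v_a = 622.9 m/s.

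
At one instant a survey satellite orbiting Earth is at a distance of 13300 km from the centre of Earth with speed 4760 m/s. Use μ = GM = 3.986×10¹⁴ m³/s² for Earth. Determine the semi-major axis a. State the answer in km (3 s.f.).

a ≈ 10700 km

r = 1.330×10⁷ m.
Specific orbital energy ε = v²/2 − μ/r = (4760)²/2 − 3.986×10¹⁴/1.330×10⁷ = -1.864×10⁷ J/kg.
Since ε = −μ/(2a), a = −μ/(2ε) = 1.069×10⁷ m = 10691 km.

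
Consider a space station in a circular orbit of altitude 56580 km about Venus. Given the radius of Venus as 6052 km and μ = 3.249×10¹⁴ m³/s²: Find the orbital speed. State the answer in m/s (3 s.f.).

v ≈ 2280 m/s

r = 6052 + 56580 = 62632 km = 6.2632×10⁷ m.
For a circular orbit v = √(μ/r) = √(3.249×10¹⁴ / 6.263×10⁷) = √(5.187×10⁶) = 2278 m/s.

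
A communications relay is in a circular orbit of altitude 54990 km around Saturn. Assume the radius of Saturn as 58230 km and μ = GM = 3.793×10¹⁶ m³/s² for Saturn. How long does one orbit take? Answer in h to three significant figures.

r = 58230 + 54990 = 113220 km = 1.1322×10⁸ m.
Kepler's third law: T = 2π√(r³/μ) = 2π√((1.132×10⁸)³ / 3.793×10¹⁶).
r³/μ = 3.826×10⁷ s², so T = 2π × 6.186×10³ = 3.887×10⁴ s.
Converting: 3.887×10⁴ s ÷ 3600 = 10.80 h.

T ≈ 10.8 h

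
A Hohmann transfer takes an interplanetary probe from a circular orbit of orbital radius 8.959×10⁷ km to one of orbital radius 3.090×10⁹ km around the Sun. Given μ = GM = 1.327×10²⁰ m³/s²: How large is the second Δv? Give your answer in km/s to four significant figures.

Δv ≈ 4.998 km/s

r₁ = 8.959×10⁷ km = 8.959×10¹⁰ m.
r₂ = 3.090×10⁹ km = 3.090×10¹² m.
Transfer ellipse a_t = (r₁ + r₂)/2 = 1.590×10¹² m.
At r₁: circular v_c1 = √(μ/r₁) = 38490 m/s; transfer-perihelion v_p = √[μ(2/r₁ − 1/a_t)] = 53660 m/s.
At r₂: circular v_c2 = √(μ/r₂) = 6553 m/s; transfer-aphelion v_a = √[μ(2/r₂ − 1/a_t)] = 1556 m/s.
Δv₂ = v_c2 − v_a = 4998 m/s.
= 4.998 km/s.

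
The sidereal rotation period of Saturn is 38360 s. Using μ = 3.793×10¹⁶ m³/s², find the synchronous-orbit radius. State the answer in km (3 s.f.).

A synchronous orbit has period T, so by Kepler's third law a = (μT²/4π²)^(1/3).
μT²/4π² = 3.793×10¹⁶ × (3.836×10⁴)² / 39.48 = 1.414×10²⁴ m³.
a = 1.122×10⁸ m = 1.1223×10⁵ km.

r_sync ≈ 1.12×10⁵ km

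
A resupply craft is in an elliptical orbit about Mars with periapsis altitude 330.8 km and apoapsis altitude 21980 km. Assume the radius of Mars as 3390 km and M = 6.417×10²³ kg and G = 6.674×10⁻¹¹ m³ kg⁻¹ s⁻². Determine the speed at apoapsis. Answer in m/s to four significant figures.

v ≈ 657.1 m/s

μ = GM = 6.674×10⁻¹¹ × 6.417×10²³ = 4.283×10¹³ m³/s².
r_p = 3390 + 330.8 = 3720.8 km = 3.7208×10⁶ m.
r_a = 3390 + 21980 = 25370 km = 2.5370×10⁷ m.
Semi-major axis a = (r_p + r_a)/2 = 14545 km = 1.455×10⁷ m.
Vis-viva: v² = μ(2/r − 1/a) = 4.283×10¹³ × (7.883×10⁻⁸ − 6.875×10⁻⁸) = 4.318×10⁵ m²/s².
v = 657.1 m/s.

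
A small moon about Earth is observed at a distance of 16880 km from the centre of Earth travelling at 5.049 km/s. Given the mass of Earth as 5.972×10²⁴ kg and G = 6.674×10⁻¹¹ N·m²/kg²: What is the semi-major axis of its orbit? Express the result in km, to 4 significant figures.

a ≈ 18340 km

μ = GM = 6.674×10⁻¹¹ × 5.972×10²⁴ = 3.986×10¹⁴ m³/s².
r = 1.688×10⁷ m.
Vis-viva rearranged: 1/a = 2/r − v²/μ = 1.185×10⁻⁷ − 6.396×10⁻⁸ = 5.452×10⁻⁸ m⁻¹.
a = 1.834×10⁷ m = 18341 km.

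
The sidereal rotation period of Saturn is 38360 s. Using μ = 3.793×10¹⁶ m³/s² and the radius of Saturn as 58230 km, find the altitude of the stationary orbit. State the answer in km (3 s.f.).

h_sync ≈ 54000 km

A synchronous orbit has period T, so by Kepler's third law a = (μT²/4π²)^(1/3).
μT²/4π² = 3.793×10¹⁶ × (3.836×10⁴)² / 39.48 = 1.414×10²⁴ m³.
a = 1.122×10⁸ m = 1.1223×10⁵ km.
Altitude h = a − R = 1.1223×10⁵ − 58230 = 54005 km.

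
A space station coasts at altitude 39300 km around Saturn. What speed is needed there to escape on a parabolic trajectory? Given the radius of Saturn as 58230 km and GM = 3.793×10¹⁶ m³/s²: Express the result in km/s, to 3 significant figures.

v_esc ≈ 27.9 km/s

r = 58230 + 39300 = 97530 km = 9.7530×10⁷ m.
Escape speed v_esc = √(2μ/r) = √(2 × 3.793×10¹⁶ / 9.753×10⁷) = √(7.778×10⁸) = 27890 m/s.
= 27.89 km/s.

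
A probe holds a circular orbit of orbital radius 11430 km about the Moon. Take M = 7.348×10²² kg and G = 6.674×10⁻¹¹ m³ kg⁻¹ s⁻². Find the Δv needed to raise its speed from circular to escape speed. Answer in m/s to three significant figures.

μ = GM = 6.674×10⁻¹¹ × 7.348×10²² = 4.904×10¹² m³/s².
r = 11430 km = 1.143×10⁷ m.
Circular speed v_c = √(μ/r) = 655.0 m/s.
Escape speed v_esc = √(2μ/r) = √2 × v_c = 926.3 m/s.
Δv = v_esc − v_c = 271.3 m/s.

Δv ≈ 271 m/s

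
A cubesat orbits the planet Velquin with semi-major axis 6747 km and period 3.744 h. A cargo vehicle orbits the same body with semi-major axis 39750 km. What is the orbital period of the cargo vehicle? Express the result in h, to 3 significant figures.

T₂ ≈ 53.5 h

Kepler's third law: T² ∝ a³, so T₂ = T₁ (a₂/a₁)^(3/2).
a₂/a₁ = 5.892, (a₂/a₁)^(3/2) = 14.30.
T₂ = 3.744 × 14.30 = 53.54 h.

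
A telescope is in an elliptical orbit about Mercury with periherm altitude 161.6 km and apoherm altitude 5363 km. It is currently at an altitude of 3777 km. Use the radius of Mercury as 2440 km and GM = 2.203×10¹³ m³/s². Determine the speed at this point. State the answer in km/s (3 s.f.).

v ≈ 1.69 km/s

r_p = 2440 + 161.6 = 2601.6 km = 2.6016×10⁶ m.
r_a = 2440 + 5363 = 7803.0 km = 7.8030×10⁶ m.
r = 2440 + 3777 = 6217.0 km = 6.217×10⁶ m.
Semi-major axis a = (r_p + r_a)/2 = 5202.3 km = 5.202×10⁶ m.
Vis-viva: v² = μ(2/r − 1/a) = 2.203×10¹³ × (3.217×10⁻⁷ − 1.922×10⁻⁷) = 2.852×10⁶ m²/s².
v = 1689 m/s = 1.689 km/s.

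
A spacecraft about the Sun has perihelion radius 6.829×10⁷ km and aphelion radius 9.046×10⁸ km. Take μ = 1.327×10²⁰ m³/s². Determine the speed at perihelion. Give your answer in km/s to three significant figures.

v ≈ 60.1 km/s

Semi-major axis a = (r_p + r_a)/2 = 4.8644×10⁸ km = 4.864×10¹¹ m.
Vis-viva: v² = μ(2/r − 1/a) = 1.327×10²⁰ × (2.929×10⁻¹¹ − 2.056×10⁻¹²) = 3.614×10⁹ m²/s².
v = 60110 m/s = 60.11 km/s.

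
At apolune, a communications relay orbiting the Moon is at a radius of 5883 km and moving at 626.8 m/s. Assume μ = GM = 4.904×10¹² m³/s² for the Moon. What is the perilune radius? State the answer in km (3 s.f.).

perilune radius ≈ 1810 km

r_a = 5.883×10⁶ m.
Specific energy ε = v²/2 − μ/r = -6.371×10⁵ J/kg, so a = −μ/(2ε) = 3.848×10⁶ m.
The apsides satisfy r_p + r_a = 2a, so the perilune radius is 2a − r_a = 1.814×10⁶ m = 1813.8 km.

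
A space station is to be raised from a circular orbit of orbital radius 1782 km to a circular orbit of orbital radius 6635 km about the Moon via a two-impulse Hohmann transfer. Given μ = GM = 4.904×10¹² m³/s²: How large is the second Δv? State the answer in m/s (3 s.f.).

Δv ≈ 300 m/s

r₁ = 1782 km = 1.782×10⁶ m.
r₂ = 6635 km = 6.635×10⁶ m.
Transfer ellipse a_t = (r₁ + r₂)/2 = 4.208×10⁶ m.
At r₁: circular v_c1 = √(μ/r₁) = 1659 m/s; transfer-perilune v_p = √[μ(2/r₁ − 1/a_t)] = 2083 m/s.
At r₂: circular v_c2 = √(μ/r₂) = 859.7 m/s; transfer-apolune v_a = √[μ(2/r₂ − 1/a_t)] = 559.4 m/s.
Δv₂ = v_c2 − v_a = 300.3 m/s.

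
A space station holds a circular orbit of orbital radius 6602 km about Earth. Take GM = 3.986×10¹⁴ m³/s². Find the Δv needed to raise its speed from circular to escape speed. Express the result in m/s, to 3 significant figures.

Δv ≈ 3220 m/s

r = 6602 km = 6.602×10⁶ m.
Circular speed v_c = √(μ/r) = 7770 m/s.
Escape speed v_esc = √(2μ/r) = √2 × v_c = 10990 m/s.
Δv = v_esc − v_c = 3219 m/s.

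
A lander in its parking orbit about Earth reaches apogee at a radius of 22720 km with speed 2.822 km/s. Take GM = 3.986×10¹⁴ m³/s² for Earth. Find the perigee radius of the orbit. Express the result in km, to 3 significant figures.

r_a = 2.272×10⁷ m.
Specific energy ε = v²/2 − μ/r = -1.356×10⁷ J/kg, so a = −μ/(2ε) = 1.470×10⁷ m.
The apsides satisfy r_p + r_a = 2a, so the perigee radius is 2a − r_a = 6.671×10⁶ m = 6670.6 km.

perigee radius ≈ 6670 km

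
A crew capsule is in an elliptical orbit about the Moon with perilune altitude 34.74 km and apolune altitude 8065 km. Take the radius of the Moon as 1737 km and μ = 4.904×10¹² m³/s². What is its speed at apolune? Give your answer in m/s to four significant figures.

r_p = 1737 + 34.74 = 1771.7 km = 1.7717×10⁶ m.
r_a = 1737 + 8065 = 9802.0 km = 9.8020×10⁶ m.
Semi-major axis a = (r_p + r_a)/2 = 5786.9 km = 5.787×10⁶ m.
Vis-viva: v² = μ(2/r − 1/a) = 4.904×10¹² × (2.040×10⁻⁷ − 1.728×10⁻⁷) = 1.532×10⁵ m²/s².
v = 391.4 m/s.

v ≈ 391.4 m/s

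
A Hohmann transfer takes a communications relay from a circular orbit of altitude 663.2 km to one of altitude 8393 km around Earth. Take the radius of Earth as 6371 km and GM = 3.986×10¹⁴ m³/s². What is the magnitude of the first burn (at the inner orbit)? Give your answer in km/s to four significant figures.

Δv ≈ 1.234 km/s

r₁ = 6371 + 663.2 = 7034.2 km = 7.0342×10⁶ m.
r₂ = 6371 + 8393 = 14764 km = 1.4764×10⁷ m.
Transfer ellipse a_t = (r₁ + r₂)/2 = 1.090×10⁷ m.
At r₁: circular v_c1 = √(μ/r₁) = 7528 m/s; transfer-perigee v_p = √[μ(2/r₁ − 1/a_t)] = 8761 m/s.
Δv₁ = v_p − v_c1 = 1234 m/s.
= 1.234 km/s.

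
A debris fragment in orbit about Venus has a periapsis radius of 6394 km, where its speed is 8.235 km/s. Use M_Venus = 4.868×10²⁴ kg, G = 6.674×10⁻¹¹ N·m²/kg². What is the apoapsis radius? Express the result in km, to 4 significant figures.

μ = GM = 6.674×10⁻¹¹ × 4.868×10²⁴ = 3.249×10¹⁴ m³/s².
r_p = 6.394×10⁶ m.
Specific energy ε = v²/2 − μ/r = -1.690×10⁷ J/kg, so a = −μ/(2ε) = 9.610×10⁶ m.
The apsides satisfy r_p + r_a = 2a, so the apoapsis radius is 2a − r_p = 1.283×10⁷ m = 12826 km.

apoapsis radius ≈ 12830 km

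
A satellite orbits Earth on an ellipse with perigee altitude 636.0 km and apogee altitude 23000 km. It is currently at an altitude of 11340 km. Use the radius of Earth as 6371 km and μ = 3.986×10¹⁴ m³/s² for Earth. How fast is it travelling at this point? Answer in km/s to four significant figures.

v ≈ 4.806 km/s

r_p = 6371 + 636.0 = 7007.0 km = 7.0070×10⁶ m.
r_a = 6371 + 23000 = 29371 km = 2.9371×10⁷ m.
r = 6371 + 11340 = 17711 km = 1.771×10⁷ m.
Semi-major axis a = (r_p + r_a)/2 = 18189 km = 1.819×10⁷ m.
Vis-viva: v² = μ(2/r − 1/a) = 3.986×10¹⁴ × (1.129×10⁻⁷ − 5.498×10⁻⁸) = 2.310×10⁷ m²/s².
v = 4806 m/s = 4.806 km/s.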